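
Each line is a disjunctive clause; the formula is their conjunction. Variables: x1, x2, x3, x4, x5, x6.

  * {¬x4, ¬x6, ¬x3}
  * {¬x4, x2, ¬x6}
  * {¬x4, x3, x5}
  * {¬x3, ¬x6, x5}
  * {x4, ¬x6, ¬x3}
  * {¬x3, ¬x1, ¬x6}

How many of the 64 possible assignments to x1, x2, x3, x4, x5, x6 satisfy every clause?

Case analysis on x3 and x6:
  x3=T, x6=T: a clause becomes empty — 0.
  x3=T, x6=F: x1, x2, x4, x5 free → 2^4 = 16.
  x3=F, x6=T: x1 free; 5 ways for (x2,x4,x5) × 2^1 = 10.
  x3=F, x6=F: x1, x2 free; 3 ways for (x4,x5) × 2^2 = 12.
Total: 0 + 16 + 10 + 12 = 38.

38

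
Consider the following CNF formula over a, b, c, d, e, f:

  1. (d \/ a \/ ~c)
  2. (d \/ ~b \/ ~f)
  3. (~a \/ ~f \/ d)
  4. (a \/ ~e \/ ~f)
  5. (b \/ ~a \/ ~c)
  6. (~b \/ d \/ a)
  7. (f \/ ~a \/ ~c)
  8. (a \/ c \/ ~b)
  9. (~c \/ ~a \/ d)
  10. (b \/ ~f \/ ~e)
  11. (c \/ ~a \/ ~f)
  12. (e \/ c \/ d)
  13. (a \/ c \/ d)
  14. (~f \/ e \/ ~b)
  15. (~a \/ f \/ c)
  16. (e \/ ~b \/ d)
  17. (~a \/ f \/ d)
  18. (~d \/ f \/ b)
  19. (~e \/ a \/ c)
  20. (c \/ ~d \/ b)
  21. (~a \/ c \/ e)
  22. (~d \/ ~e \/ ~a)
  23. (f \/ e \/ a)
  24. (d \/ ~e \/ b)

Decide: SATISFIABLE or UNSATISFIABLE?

SATISFIABLE

Try a = False.
Branch on b: take b = True.
  then d is forced to True.
  then c is forced to True.
The remaining clauses are satisfied by e = True, f = False.
Every clause has at least one true literal under this assignment.
So a = 0, b = 1, c = 1, d = 1, e = 1, f = 0 is a satisfying assignment.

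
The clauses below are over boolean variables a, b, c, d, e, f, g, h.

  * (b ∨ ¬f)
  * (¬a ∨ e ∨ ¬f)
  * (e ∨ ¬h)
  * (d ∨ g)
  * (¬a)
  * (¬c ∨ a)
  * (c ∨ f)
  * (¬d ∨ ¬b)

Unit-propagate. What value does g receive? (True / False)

Unit clause (¬a) sets a = False.
(¬c ∨ a) with a = False leaves only ¬c, so c = False.
In (c ∨ f), c is now false; f must hold, so f = True.
From (b ∨ ¬f) and f = True: b = True.
From (¬b ∨ ¬d) and b = True: d = False.
(g ∨ d): since d = False, the clause reduces to (g). g = True.

True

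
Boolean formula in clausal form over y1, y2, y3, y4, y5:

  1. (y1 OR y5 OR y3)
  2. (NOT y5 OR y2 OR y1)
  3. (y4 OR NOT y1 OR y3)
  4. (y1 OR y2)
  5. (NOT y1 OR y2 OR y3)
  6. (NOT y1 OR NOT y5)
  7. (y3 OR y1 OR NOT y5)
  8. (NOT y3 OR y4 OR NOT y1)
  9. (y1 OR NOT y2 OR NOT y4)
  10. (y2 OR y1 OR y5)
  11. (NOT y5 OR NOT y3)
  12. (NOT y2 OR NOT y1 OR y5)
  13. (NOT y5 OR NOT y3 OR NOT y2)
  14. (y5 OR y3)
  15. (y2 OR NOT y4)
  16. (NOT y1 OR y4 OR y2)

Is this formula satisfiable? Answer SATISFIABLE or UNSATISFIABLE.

Branch on y1: take y1 = False.
  then y2 is forced to True.
  then y4 is forced to False.
Try y3 = True.
  then y5 is forced to False.
So y1 = 0, y2 = 1, y3 = 1, y4 = 0, y5 = 0 is a satisfying assignment.

SATISFIABLE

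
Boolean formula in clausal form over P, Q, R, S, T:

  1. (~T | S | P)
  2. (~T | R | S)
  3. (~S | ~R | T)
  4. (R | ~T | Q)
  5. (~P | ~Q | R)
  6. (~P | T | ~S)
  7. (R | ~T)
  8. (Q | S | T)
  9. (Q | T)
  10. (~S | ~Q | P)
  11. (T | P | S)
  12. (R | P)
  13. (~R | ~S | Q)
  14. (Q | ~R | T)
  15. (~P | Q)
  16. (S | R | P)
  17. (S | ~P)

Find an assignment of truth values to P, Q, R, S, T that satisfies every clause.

P=T, Q=T, R=T, S=T, T=T

Try P = True.
  then Q is forced to True.
  then R is forced to True.
  then S is forced to True.
  then T is forced to True.
Check each clause:
  1. (S | P | ~T) — P is true.
  2. (~T | S | R) — R is true.
  3. (~S | ~R | T) — T is true.
  4. (R | Q | ~T) — R is true.
  5. (~Q | R | ~P) — R is true.
  6. (~P | ~S | T) — T is true.
  7. (~T | R) — R is true.
  8. (S | T | Q) — Q is true.
  9. (Q | T) — Q is true.
  10. (~S | P | ~Q) — P is true.
  11. (P | S | T) — P is true.
  12. (P | R) — P is true.
  13. (Q | ~S | ~R) — Q is true.
  14. (T | ~R | Q) — T is true.
  15. (~P | Q) — Q is true.
  16. (R | P | S) — P is true.
  17. (S | ~P) — S is true.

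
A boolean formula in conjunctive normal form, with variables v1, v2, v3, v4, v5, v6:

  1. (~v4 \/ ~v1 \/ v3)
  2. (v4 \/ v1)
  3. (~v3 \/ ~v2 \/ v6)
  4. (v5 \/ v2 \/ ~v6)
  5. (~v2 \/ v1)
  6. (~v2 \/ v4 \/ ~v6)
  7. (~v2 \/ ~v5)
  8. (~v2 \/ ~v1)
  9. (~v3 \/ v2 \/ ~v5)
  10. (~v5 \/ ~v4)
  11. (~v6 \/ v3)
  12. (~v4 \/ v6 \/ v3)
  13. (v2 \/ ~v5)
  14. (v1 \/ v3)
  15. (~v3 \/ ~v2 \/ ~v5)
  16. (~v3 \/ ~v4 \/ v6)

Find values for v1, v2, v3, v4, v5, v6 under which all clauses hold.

v1 = T, v2 = F, v3 = T, v4 = F, v5 = F, v6 = F

Branch on v1: take v1 = True.
  then v2 is forced to False.
  then v5 is forced to False.
  then v6 is forced to False.
Set v3 = True and propagate.
  then v4 is forced to False.
Every clause has at least one true literal under this assignment.
Check each clause:
  1. (v3 \/ ~v1 \/ ~v4) — v3 is true.
  2. (v1 \/ v4) — v1 is true.
  3. (~v3 \/ ~v2 \/ v6) — ~v2 is true.
  4. (~v6 \/ v2 \/ v5) — ~v6 is true.
  5. (v1 \/ ~v2) — v1 is true.
  6. (v4 \/ ~v2 \/ ~v6) — ~v6 is true.
  7. (~v5 \/ ~v2) — ~v5 is true.
  8. (~v2 \/ ~v1) — ~v2 is true.
  9. (~v5 \/ v2 \/ ~v3) — ~v5 is true.
  10. (~v5 \/ ~v4) — ~v5 is true.
  11. (v3 \/ ~v6) — ~v6 is true.
  12. (v6 \/ ~v4 \/ v3) — v3 is true.
  13. (~v5 \/ v2) — ~v5 is true.
  14. (v3 \/ v1) — v1 is true.
  15. (~v2 \/ ~v5 \/ ~v3) — ~v5 is true.
  16. (~v4 \/ ~v3 \/ v6) — ~v4 is true.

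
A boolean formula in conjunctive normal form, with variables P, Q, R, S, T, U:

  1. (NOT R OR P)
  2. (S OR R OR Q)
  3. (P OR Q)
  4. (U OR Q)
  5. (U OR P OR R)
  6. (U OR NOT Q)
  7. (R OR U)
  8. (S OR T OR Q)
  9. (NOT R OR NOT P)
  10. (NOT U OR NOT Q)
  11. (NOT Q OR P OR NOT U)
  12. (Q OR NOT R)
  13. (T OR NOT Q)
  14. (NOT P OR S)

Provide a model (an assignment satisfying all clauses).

P = True  Q = False  R = False  S = True  T = True  U = True

Check each clause:
  1. (P OR NOT R) — P is true.
  2. (R OR Q OR S) — S is true.
  3. (Q OR P) — P is true.
  4. (U OR Q) — U is true.
  5. (R OR P OR U) — P is true.
  6. (NOT Q OR U) — NOT Q is true.
  7. (R OR U) — U is true.
  8. (S OR Q OR T) — S is true.
  9. (NOT R OR NOT P) — NOT R is true.
  10. (NOT Q OR NOT U) — NOT Q is true.
  11. (NOT Q OR P OR NOT U) — P is true.
  12. (Q OR NOT R) — NOT R is true.
  13. (T OR NOT Q) — T is true.
  14. (S OR NOT P) — S is true.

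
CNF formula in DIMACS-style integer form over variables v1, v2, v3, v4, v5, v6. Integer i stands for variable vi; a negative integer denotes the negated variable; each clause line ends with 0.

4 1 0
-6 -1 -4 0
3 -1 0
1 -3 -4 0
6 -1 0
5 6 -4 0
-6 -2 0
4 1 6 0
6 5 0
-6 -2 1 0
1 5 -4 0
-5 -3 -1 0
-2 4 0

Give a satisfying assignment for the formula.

v1=F, v2=F, v3=F, v4=T, v5=T, v6=T

Pure literal: v2 appears only negated; assign v2 = False.
Try v1 = False.
  then v4 is forced to True.
  then v3 is forced to False.
  then v5 is forced to True.
v6 is now unconstrained; take v6 = True.
Every clause has at least one true literal under this assignment.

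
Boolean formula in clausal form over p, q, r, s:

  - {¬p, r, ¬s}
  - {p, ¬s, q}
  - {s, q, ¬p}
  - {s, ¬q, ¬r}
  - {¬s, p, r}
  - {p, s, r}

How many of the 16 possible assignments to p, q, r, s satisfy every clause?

5

Satisfying assignments:
  p=0 q=0 r=1 s=0
  p=0 q=1 r=1 s=1
  p=1 q=0 r=1 s=1
  p=1 q=1 r=0 s=0
  p=1 q=1 r=1 s=1
That's 5 in total.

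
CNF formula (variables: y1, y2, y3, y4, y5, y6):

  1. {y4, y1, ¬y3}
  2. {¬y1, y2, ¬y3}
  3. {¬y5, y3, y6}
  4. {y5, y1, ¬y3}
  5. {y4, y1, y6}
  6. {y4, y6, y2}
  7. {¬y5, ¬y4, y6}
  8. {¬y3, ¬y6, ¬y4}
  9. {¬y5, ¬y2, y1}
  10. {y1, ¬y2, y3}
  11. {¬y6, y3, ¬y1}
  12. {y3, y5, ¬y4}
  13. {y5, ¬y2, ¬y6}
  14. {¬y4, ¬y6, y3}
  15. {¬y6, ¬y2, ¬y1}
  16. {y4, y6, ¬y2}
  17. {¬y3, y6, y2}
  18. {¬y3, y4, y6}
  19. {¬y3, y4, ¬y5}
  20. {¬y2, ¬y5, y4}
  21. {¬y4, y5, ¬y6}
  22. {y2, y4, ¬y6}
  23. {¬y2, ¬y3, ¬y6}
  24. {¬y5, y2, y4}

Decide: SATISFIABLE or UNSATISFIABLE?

Try y1 = True.
Branch on y2: take y2 = True.
  then y6 is forced to False.
  then y4 is forced to True.
  then y5 is forced to False.
  then y3 is forced to True.
Every clause has at least one true literal under this assignment.
So y1 = 1  y2 = 1  y3 = 1  y4 = 1  y5 = 0  y6 = 0 is a satisfying assignment.

SATISFIABLE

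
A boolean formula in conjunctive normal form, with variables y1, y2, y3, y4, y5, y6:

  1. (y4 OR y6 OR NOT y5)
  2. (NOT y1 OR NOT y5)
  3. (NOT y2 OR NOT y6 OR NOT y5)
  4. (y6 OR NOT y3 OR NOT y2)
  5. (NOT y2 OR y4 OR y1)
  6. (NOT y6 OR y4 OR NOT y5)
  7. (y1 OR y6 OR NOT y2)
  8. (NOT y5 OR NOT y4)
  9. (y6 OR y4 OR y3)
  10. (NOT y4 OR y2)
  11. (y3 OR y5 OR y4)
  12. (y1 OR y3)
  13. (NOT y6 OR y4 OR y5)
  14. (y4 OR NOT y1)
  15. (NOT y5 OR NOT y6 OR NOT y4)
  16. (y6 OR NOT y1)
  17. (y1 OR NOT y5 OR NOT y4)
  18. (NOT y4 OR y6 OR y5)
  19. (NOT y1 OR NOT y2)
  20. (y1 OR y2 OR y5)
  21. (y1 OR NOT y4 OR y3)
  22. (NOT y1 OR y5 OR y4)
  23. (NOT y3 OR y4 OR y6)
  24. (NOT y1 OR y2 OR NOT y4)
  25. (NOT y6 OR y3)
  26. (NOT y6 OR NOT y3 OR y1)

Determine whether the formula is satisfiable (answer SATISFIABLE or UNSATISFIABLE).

y4 = True:
  propagation gives y5=False, y2=True, y6=True, y1=False; an empty clause results — contradiction.
y4 = False:
  propagation gives y1=False, y2=False, y3=True, y5=True; an empty clause results — contradiction.
Every branch closes, so no satisfying assignment exists.

UNSATISFIABLE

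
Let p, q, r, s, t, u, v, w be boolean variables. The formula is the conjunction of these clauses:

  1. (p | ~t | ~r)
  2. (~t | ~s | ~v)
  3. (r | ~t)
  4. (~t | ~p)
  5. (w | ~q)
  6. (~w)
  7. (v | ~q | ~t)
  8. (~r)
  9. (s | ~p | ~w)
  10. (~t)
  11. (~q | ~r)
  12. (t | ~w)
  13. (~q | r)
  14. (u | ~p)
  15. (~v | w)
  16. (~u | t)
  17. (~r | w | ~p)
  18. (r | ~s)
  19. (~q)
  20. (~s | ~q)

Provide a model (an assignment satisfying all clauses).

p=F  q=F  r=F  s=F  t=F  u=F  v=F  w=F

Check each clause:
  1. (~t | ~r | p) — ~t is true.
  2. (~v | ~t | ~s) — ~v is true.
  3. (~t | r) — ~t is true.
  4. (~p | ~t) — ~t is true.
  5. (~q | w) — ~q is true.
  6. (~w) — ~w is true.
  7. (v | ~t | ~q) — ~t is true.
  8. (~r) — ~r is true.
  9. (~w | ~p | s) — ~w is true.
  10. (~t) — ~t is true.
  11. (~q | ~r) — ~r is true.
  12. (~w | t) — ~w is true.
  13. (~q | r) — ~q is true.
  14. (u | ~p) — ~p is true.
  15. (~v | w) — ~v is true.
  16. (t | ~u) — ~u is true.
  17. (~p | w | ~r) — ~r is true.
  18. (r | ~s) — ~s is true.
  19. (~q) — ~q is true.
  20. (~q | ~s) — ~s is true.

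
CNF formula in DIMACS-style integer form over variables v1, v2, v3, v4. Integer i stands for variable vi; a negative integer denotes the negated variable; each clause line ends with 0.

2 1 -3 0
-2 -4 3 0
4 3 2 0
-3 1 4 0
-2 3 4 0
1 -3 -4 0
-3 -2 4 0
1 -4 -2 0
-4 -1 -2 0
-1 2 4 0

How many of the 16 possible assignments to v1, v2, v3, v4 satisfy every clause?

3

The models are:
  v1=F v2=F v3=F v4=T
  v1=T v2=F v3=F v4=T
  v1=T v2=F v3=T v4=T
Count: 3.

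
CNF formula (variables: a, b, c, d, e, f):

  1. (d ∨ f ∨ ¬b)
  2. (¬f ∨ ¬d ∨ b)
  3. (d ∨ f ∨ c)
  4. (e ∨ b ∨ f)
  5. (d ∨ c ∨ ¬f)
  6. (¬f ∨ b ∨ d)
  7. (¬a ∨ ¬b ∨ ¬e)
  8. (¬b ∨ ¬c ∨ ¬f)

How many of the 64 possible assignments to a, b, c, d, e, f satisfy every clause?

15

Case analysis on f and b:
  f=1, b=1: remaining (a,c,d,e) ∈ {(0,0,1,0); (0,0,1,1); (1,0,1,0)} — 3.
  f=1, b=0: a clause becomes empty — 0.
  f=0, b=1: c free; 3 ways for (a,d,e) × 2^1 = 6.
  f=0, b=0: a free; 3 ways for (c,d,e) × 2^1 = 6.
Total: 3 + 0 + 6 + 6 = 15.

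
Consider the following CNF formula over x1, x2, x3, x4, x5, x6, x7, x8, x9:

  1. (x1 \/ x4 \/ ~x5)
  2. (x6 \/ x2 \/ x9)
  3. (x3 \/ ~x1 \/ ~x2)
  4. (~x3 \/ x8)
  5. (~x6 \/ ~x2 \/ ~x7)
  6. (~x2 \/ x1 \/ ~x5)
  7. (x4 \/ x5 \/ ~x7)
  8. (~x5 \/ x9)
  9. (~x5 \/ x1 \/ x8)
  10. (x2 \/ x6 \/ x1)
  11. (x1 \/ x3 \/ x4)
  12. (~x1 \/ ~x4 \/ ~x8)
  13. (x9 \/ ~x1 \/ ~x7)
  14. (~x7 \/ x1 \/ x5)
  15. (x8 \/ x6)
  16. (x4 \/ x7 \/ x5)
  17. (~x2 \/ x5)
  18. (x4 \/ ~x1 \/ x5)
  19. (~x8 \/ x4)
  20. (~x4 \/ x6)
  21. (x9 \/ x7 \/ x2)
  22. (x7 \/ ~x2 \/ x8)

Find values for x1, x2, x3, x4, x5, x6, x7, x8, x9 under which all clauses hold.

x9 occurs only positively in the remaining clauses — set x9 = True.
Set x1 = False and propagate.
Set x2 = False and propagate.
  then x6 is forced to True.
Set x3 = True and propagate.
  then x8 is forced to True.
  then x4 is forced to True.
The remaining clauses are satisfied by x5 = True, x7 = False.

x1 = F  x2 = F  x3 = T  x4 = T  x5 = T  x6 = T  x7 = F  x8 = T  x9 = T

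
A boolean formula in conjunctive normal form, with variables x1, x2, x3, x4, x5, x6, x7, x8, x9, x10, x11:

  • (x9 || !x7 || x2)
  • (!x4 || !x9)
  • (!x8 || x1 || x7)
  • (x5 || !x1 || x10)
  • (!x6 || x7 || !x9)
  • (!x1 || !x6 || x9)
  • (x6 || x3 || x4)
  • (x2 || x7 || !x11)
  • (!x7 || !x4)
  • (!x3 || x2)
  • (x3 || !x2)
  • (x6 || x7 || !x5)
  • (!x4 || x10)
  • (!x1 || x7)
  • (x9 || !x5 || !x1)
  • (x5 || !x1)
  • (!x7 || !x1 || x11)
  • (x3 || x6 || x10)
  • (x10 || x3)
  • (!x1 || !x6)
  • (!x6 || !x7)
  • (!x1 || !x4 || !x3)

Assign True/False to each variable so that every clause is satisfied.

x1 = F, x2 = T, x3 = T, x4 = F, x5 = T, x6 = F, x7 = T, x8 = F, x9 = F, x10 = T, x11 = T

Check each clause:
  1. (x9 || !x7 || x2) — x2 is true.
  2. (!x4 || !x9) — !x4 is true.
  3. (x1 || !x8 || x7) — !x8 is true.
  4. (x5 || x10 || !x1) — x10 is true.
  5. (!x6 || !x9 || x7) — !x6 is true.
  6. (x9 || !x6 || !x1) — !x6 is true.
  7. (x3 || x6 || x4) — x3 is true.
  8. (!x11 || x2 || x7) — x2 is true.
  9. (!x7 || !x4) — !x4 is true.
  10. (x2 || !x3) — x2 is true.
  11. (x3 || !x2) — x3 is true.
  12. (!x5 || x7 || x6) — x7 is true.
  13. (x10 || !x4) — x10 is true.
  14. (x7 || !x1) — !x1 is true.
  15. (!x5 || x9 || !x1) — !x1 is true.
  16. (!x1 || x5) — x5 is true.
  17. (!x7 || x11 || !x1) — x11 is true.
  18. (x6 || x10 || x3) — x10 is true.
  19. (x10 || x3) — x10 is true.
  20. (!x1 || !x6) — !x6 is true.
  21. (!x6 || !x7) — !x6 is true.
  22. (!x1 || !x4 || !x3) — !x4 is true.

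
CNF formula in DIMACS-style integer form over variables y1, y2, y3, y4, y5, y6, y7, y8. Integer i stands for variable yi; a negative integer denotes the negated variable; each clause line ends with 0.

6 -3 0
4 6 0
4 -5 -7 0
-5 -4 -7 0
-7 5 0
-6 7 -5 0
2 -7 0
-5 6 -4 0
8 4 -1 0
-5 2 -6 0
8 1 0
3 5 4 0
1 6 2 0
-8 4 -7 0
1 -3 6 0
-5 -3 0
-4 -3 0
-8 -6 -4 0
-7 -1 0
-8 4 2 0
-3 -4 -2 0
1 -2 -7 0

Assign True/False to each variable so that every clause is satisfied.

y1=False  y2=True  y3=True  y4=False  y5=False  y6=True  y7=False  y8=True

Set y1 = False and propagate.
  then y8 is forced to True.
Set y2 = True and propagate.
  then y7 is forced to False.
The remaining clauses are satisfied by y3 = True, y4 = False, y5 = False, y6 = True.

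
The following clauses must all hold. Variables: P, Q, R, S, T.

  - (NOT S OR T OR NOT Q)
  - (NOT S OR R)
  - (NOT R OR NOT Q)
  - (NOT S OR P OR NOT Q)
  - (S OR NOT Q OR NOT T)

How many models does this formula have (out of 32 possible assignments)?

14

Split on Q, then S.
  Q=T, S=T: a clause becomes empty — 0.
  Q=T, S=F: remaining (P,R,T) ∈ {(F,F,F); (T,F,F)} — 2.
  Q=F, S=T: remaining (P,R,T) ∈ {(F,T,F); (F,T,T); (T,T,F); (T,T,T)} — 4.
  Q=F, S=F: P, R, T free → 2^3 = 8.
Total: 0 + 2 + 4 + 8 = 14.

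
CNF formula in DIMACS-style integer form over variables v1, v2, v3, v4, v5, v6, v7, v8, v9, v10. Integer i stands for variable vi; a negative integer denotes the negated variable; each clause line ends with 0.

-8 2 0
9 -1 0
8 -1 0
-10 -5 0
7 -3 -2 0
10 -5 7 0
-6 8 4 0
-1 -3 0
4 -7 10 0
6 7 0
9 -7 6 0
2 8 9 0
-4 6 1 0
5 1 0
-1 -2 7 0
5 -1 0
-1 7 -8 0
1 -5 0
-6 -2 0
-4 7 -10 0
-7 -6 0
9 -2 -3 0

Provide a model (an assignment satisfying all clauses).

v3 occurs only negated in the remaining clauses — set v3 = False.
Pure literal: v9 appears only positively; assign v9 = True.
Branch on v1: take v1 = True.
  then v8 is forced to True.
  then v2 is forced to True.
  then v7 is forced to True.
  then v5 is forced to True.
  then v10 is forced to False.
  then v4 is forced to True.
  then v6 is forced to False.
Every clause has at least one true literal under this assignment.
Check each clause:
  1. (NOT v8 OR v2) — v2 is true.
  2. (v9 OR NOT v1) — v9 is true.
  3. (v8 OR NOT v1) — v8 is true.
  4. (NOT v5 OR NOT v10) — NOT v10 is true.
  5. (v7 OR NOT v3 OR NOT v2) — NOT v3 is true.
  6. (NOT v5 OR v7 OR v10) — v7 is true.
  7. (v8 OR NOT v6 OR v4) — v8 is true.
  8. (NOT v1 OR NOT v3) — NOT v3 is true.
  9. (NOT v7 OR v4 OR v10) — v4 is true.
  10. (v6 OR v7) — v7 is true.
  11. (NOT v7 OR v9 OR v6) — v9 is true.
  12. (v8 OR v2 OR v9) — v8 is true.
  13. (v6 OR NOT v4 OR v1) — v1 is true.
  14. (v5 OR v1) — v1 is true.
  15. (NOT v1 OR v7 OR NOT v2) — v7 is true.
  16. (NOT v1 OR v5) — v5 is true.
  17. (NOT v8 OR NOT v1 OR v7) — v7 is true.
  18. (v1 OR NOT v5) — v1 is true.
  19. (NOT v2 OR NOT v6) — NOT v6 is true.
  20. (NOT v4 OR v7 OR NOT v10) — NOT v10 is true.
  21. (NOT v7 OR NOT v6) — NOT v6 is true.
  22. (NOT v2 OR v9 OR NOT v3) — v9 is true.

v1=True, v2=True, v3=False, v4=True, v5=True, v6=False, v7=True, v8=True, v9=True, v10=False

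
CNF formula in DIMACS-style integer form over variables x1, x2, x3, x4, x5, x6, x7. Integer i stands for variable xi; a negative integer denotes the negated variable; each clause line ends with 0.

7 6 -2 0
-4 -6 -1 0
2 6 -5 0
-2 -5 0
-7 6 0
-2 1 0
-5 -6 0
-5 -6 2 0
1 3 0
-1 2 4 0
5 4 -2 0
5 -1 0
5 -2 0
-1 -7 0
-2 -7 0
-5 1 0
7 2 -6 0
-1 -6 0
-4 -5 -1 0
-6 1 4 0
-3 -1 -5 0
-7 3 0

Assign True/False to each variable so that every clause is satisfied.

Try x1 = False.
  then x2 is forced to False.
  then x3 is forced to True.
  then x5 is forced to False.
Try x4 = False.
  then x6 is forced to False.
  then x7 is forced to False.
Every clause has at least one true literal under this assignment.

x1 = F, x2 = F, x3 = T, x4 = F, x5 = F, x6 = F, x7 = F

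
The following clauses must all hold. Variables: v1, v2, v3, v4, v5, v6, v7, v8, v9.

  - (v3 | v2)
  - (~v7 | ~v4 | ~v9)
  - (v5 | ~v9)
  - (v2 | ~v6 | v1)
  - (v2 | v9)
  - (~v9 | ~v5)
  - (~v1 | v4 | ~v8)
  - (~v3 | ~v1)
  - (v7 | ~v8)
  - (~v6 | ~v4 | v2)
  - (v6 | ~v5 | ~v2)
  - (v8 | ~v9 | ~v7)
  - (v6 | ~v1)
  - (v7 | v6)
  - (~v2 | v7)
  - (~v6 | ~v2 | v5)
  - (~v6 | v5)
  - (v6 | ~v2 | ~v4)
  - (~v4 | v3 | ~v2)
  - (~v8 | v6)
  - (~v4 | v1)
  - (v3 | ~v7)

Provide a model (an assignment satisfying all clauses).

v1=F  v2=T  v3=T  v4=F  v5=T  v6=T  v7=T  v8=T  v9=F

Try v1 = False.
  then v4 is forced to False.
Set v2 = True and propagate.
  then v7 is forced to True.
  then v3 is forced to True.
Branch on v5: take v5 = True.
  then v9 is forced to False.
  then v6 is forced to True.
v8 is now unconstrained; take v8 = True.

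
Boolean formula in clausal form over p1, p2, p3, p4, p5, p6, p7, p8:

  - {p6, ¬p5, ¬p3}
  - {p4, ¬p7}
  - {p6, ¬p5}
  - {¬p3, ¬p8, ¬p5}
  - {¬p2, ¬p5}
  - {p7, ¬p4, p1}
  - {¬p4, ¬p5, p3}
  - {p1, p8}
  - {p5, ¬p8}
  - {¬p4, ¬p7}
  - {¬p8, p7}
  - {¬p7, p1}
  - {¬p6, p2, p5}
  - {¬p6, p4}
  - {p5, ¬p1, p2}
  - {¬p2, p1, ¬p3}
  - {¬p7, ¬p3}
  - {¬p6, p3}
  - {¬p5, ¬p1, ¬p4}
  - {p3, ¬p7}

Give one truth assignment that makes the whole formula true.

p1 = 1, p2 = 1, p3 = 1, p4 = 0, p5 = 0, p6 = 0, p7 = 0, p8 = 0

Check each clause:
  1. {¬p3, p6, ¬p5} — ¬p5 is true.
  2. {p4, ¬p7} — ¬p7 is true.
  3. {p6, ¬p5} — ¬p5 is true.
  4. {¬p3, ¬p8, ¬p5} — ¬p8 is true.
  5. {¬p2, ¬p5} — ¬p5 is true.
  6. {p7, p1, ¬p4} — p1 is true.
  7. {p3, ¬p4, ¬p5} — p3 is true.
  8. {p8, p1} — p1 is true.
  9. {¬p8, p5} — ¬p8 is true.
  10. {¬p4, ¬p7} — ¬p7 is true.
  11. {¬p8, p7} — ¬p8 is true.
  12. {¬p7, p1} — p1 is true.
  13. {p5, p2, ¬p6} — ¬p6 is true.
  14. {p4, ¬p6} — ¬p6 is true.
  15. {¬p1, p2, p5} — p2 is true.
  16. {¬p3, ¬p2, p1} — p1 is true.
  17. {¬p7, ¬p3} — ¬p7 is true.
  18. {p3, ¬p6} — ¬p6 is true.
  19. {¬p1, ¬p4, ¬p5} — ¬p5 is true.
  20. {¬p7, p3} — ¬p7 is true.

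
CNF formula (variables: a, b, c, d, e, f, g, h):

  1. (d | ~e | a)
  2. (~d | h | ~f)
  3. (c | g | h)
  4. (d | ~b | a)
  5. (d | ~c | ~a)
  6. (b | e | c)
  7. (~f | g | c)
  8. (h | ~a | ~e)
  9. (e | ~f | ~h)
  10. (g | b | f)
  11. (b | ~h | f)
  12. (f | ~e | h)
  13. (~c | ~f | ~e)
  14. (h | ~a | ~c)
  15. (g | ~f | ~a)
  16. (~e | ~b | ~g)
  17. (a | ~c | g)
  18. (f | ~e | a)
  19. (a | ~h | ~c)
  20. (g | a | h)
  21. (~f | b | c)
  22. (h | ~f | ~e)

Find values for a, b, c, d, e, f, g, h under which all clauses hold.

a = F, b = F, c = T, d = F, e = F, f = F, g = T, h = F

Try a = False.
Branch on b: take b = False.
The remaining clauses are satisfied by c = True, d = False, e = False, f = False, g = True, h = False.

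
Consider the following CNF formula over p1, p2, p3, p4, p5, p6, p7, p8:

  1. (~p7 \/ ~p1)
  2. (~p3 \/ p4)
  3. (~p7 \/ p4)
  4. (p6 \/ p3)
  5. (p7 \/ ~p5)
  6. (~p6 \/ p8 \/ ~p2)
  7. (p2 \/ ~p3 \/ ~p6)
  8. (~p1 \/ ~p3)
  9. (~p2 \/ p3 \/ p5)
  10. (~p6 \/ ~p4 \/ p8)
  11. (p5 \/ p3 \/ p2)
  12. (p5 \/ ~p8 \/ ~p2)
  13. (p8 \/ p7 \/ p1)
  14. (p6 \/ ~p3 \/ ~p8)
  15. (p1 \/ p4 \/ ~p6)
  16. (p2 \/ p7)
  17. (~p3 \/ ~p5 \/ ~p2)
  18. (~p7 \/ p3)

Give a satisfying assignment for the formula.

p1=F, p2=F, p3=T, p4=T, p5=T, p6=F, p7=T, p8=F

Set p1 = False and propagate.
Set p2 = False and propagate.
  then p7 is forced to True.
  then p4 is forced to True.
  then p3 is forced to True.
  then p6 is forced to False.
  then p8 is forced to False.
p5 is now unconstrained; take p5 = True.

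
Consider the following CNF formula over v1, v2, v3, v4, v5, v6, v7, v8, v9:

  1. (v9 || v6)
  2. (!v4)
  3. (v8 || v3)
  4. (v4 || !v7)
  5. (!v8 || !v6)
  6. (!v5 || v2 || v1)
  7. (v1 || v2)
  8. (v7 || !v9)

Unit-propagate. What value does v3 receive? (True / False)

Unit clause (!v4) sets v4 = False.
From (!v7 || v4) and v4 = False: v7 = False.
From (v7 || !v9) and v7 = False: v9 = False.
(v9 || v6) with v9 = False leaves only v6, so v6 = True.
(!v6 || !v8): since v6 = True, the clause reduces to (!v8). v8 = False.
(v8 || v3): since v8 = False, the clause reduces to (v3). v3 = True.

True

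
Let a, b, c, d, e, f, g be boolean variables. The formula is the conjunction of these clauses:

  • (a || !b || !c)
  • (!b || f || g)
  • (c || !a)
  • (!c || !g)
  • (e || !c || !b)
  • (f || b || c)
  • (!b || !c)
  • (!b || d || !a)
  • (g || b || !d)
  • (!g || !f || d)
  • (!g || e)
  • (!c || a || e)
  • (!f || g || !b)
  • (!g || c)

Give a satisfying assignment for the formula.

a=0, b=0, c=0, d=0, e=1, f=1, g=0

e occurs only positively in the remaining clauses — set e = True.
Branch on a: take a = False.
For the remaining variables, b = False, c = False, d = False, f = True, g = False works.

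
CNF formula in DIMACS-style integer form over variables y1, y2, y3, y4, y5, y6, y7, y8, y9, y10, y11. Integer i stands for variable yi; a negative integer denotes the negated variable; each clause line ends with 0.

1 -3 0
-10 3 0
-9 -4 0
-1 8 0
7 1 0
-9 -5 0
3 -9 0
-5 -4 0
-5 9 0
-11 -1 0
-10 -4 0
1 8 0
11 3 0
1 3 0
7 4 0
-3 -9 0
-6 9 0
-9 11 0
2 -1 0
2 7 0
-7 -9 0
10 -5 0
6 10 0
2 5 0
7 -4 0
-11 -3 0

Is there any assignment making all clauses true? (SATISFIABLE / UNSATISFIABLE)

SATISFIABLE

y2 occurs only positively in the remaining clauses — set y2 = True.
Pure literal: y8 appears only positively; assign y8 = True.
Branch on y1: take y1 = True.
  then y11 is forced to False.
  then y3 is forced to True.
  then y9 is forced to False.
  then y5 is forced to False.
  then y6 is forced to False.
  then y10 is forced to True.
  then y4 is forced to False.
  then y7 is forced to True.
Every clause has at least one true literal under this assignment.
So y1=1, y2=1, y3=1, y4=0, y5=0, y6=0, y7=1, y8=1, y9=0, y10=1, y11=0 is a satisfying assignment.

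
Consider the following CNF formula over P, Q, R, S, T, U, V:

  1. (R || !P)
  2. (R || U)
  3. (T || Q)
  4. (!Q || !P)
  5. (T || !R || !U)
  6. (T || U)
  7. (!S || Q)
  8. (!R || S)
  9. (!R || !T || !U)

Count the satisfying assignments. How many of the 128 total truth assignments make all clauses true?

12

Split on R, then T.
  R=1, T=1: remaining (P,Q,S,U,V) ∈ {(0,1,1,0,0); (0,1,1,0,1)} — 2.
  R=1, T=0: a clause becomes empty — 0.
  R=0, T=1: V free; 3 ways for (P,Q,S,U) × 2^1 = 6.
  R=0, T=0: remaining (P,Q,S,U,V) ∈ {(0,1,0,1,0); (0,1,0,1,1); (0,1,1,1,0); (0,1,1,1,1)} — 4.
Total: 2 + 0 + 6 + 4 = 12.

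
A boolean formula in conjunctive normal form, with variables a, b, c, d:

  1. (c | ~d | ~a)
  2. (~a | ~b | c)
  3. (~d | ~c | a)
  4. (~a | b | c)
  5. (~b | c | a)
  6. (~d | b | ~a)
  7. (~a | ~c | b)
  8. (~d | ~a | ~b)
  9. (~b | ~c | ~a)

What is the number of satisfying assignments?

4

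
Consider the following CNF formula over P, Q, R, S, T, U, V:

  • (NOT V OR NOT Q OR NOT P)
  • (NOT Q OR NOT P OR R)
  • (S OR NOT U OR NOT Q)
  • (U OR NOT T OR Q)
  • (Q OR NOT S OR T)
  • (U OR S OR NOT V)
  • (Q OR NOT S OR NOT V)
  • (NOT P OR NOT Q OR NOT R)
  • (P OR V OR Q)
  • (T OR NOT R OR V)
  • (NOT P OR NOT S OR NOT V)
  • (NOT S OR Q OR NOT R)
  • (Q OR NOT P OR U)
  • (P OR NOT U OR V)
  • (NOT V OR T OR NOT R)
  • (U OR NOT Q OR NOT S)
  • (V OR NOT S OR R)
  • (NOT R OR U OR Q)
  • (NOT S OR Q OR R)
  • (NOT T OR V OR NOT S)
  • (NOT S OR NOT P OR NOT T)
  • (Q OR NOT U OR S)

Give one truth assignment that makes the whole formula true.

P=False  Q=True  R=False  S=False  T=True  U=False  V=False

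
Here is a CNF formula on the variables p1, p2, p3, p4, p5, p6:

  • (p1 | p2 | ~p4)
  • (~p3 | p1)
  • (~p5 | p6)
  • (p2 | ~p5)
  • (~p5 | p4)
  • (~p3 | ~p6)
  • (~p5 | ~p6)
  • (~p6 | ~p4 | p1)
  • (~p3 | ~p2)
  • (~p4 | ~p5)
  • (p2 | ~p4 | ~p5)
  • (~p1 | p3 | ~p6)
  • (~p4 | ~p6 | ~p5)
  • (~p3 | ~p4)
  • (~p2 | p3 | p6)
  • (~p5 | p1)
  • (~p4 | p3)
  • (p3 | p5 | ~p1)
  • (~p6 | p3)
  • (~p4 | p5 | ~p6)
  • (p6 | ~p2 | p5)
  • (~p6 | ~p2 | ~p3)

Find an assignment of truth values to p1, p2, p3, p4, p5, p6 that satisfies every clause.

p1=T, p2=F, p3=T, p4=F, p5=F, p6=F

Set p1 = True and propagate.
Set p2 = False and propagate.
  then p5 is forced to False.
  then p3 is forced to True.
  then p6 is forced to False.
  then p4 is forced to False.
Every clause has at least one true literal under this assignment.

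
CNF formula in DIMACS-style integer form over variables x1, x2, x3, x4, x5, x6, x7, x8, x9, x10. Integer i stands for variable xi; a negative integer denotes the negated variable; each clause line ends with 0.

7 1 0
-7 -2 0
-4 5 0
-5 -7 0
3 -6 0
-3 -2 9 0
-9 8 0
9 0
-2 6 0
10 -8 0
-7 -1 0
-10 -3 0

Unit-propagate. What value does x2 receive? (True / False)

False

(x9) is a unit clause: x9 = True.
(x8 \/ ~x9) with x9 = True leaves only x8, so x8 = True.
(~x8 \/ x10): since x8 = True, the clause reduces to (x10). x10 = True.
In (~x10 \/ ~x3), ~x10 is now false; ~x3 must hold, so x3 = False.
(~x6 \/ x3): since x3 = False, the clause reduces to (~x6). x6 = False.
In (x6 \/ ~x2), x6 is now false; ~x2 must hold, so x2 = False.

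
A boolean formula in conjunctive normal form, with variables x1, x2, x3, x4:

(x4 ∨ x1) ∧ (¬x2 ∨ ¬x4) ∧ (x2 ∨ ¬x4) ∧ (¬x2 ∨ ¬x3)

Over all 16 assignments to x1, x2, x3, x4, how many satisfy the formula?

The models are:
  x1=1 x2=0 x3=0 x4=0
  x1=1 x2=0 x3=1 x4=0
  x1=1 x2=1 x3=0 x4=0
Count: 3.

3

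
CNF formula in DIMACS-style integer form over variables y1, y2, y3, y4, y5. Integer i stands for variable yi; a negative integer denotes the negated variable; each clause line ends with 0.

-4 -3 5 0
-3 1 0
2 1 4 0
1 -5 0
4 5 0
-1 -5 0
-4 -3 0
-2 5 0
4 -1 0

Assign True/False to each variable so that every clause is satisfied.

y1 = True, y2 = False, y3 = False, y4 = True, y5 = False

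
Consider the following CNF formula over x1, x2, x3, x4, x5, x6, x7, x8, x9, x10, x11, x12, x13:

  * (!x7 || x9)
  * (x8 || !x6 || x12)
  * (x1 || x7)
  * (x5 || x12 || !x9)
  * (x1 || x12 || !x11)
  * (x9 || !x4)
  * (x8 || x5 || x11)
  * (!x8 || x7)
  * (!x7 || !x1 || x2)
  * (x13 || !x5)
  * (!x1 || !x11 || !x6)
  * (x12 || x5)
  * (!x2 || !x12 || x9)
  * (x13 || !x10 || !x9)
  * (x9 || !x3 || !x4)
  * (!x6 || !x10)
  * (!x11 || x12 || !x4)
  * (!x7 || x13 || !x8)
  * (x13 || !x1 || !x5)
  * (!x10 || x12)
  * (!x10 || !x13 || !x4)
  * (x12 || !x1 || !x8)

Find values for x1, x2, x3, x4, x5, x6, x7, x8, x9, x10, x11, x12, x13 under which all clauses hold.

x1 = 0, x2 = 1, x3 = 0, x4 = 0, x5 = 1, x6 = 1, x7 = 1, x8 = 0, x9 = 1, x10 = 0, x11 = 0, x12 = 1, x13 = 1

Pure literal: x3 appears only negated; assign x3 = False.
Pure literal: x4 appears only negated; assign x4 = False.
Try x1 = False.
  then x7 is forced to True.
  then x9 is forced to True.
For the remaining variables, x2 = True, x5 = True, x6 = True, x8 = False, x10 = False, x11 = False, x12 = True, x13 = True works.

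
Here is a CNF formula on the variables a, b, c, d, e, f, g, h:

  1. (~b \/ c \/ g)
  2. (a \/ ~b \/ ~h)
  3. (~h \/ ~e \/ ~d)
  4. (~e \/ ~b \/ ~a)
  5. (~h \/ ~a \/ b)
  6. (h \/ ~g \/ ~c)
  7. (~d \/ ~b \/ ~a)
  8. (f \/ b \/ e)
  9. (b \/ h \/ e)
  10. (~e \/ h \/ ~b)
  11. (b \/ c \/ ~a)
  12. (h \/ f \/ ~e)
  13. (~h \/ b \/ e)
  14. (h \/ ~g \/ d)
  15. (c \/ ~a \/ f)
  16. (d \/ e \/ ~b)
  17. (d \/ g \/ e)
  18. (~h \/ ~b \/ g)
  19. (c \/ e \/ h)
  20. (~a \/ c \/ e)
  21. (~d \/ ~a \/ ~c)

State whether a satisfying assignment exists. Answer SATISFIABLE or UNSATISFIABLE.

Pure literal: f appears only positively; assign f = True.
Branch on a: take a = False.
For the remaining variables, b = False, c = False, d = False, e = True, g = True, h = True works.
Every clause has at least one true literal under this assignment.
So a=False, b=False, c=False, d=False, e=True, f=True, g=True, h=True is a satisfying assignment.

SATISFIABLE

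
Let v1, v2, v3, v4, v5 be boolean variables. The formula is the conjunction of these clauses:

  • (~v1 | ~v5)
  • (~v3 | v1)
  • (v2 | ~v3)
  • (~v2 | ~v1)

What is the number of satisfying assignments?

10

Split on v1, then v2.
  v1=1, v2=1: a clause becomes empty — 0.
  v1=1, v2=0: remaining (v3,v4,v5) ∈ {(0,0,0); (0,1,0)} — 2.
  v1=0, v2=1: remaining (v3,v4,v5) ∈ {(0,0,0); (0,0,1); (0,1,0); (0,1,1)} — 4.
  v1=0, v2=0: remaining (v3,v4,v5) ∈ {(0,0,0); (0,0,1); (0,1,0); (0,1,1)} — 4.
Total: 0 + 2 + 4 + 4 = 10.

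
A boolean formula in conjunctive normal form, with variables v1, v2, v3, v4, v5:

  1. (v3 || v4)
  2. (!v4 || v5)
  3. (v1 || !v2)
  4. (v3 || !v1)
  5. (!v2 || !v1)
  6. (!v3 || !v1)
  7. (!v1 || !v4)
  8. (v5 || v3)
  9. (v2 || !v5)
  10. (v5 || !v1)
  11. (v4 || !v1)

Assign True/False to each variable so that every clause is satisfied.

v1=False, v2=False, v3=True, v4=False, v5=False

Check each clause:
  1. (v4 || v3) — v3 is true.
  2. (!v4 || v5) — !v4 is true.
  3. (v1 || !v2) — !v2 is true.
  4. (!v1 || v3) — v3 is true.
  5. (!v1 || !v2) — !v1 is true.
  6. (!v1 || !v3) — !v1 is true.
  7. (!v4 || !v1) — !v4 is true.
  8. (v5 || v3) — v3 is true.
  9. (!v5 || v2) — !v5 is true.
  10. (!v1 || v5) — !v1 is true.
  11. (!v1 || v4) — !v1 is true.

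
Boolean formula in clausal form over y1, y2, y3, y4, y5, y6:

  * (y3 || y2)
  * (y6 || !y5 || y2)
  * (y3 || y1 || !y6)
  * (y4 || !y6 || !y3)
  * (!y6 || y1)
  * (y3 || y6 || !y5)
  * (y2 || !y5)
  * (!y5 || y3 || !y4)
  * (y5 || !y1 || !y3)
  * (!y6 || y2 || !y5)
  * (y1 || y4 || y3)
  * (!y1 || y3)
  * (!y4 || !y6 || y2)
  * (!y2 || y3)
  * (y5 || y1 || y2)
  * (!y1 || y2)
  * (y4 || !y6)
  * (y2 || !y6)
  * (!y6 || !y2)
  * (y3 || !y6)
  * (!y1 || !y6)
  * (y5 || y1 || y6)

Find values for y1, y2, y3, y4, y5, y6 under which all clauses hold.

Branch on y1: take y1 = False.
  then y6 is forced to False.
  then y5 is forced to True.
  then y2 is forced to True.
  then y3 is forced to True.
y4 is now unconstrained; take y4 = True.
Check each clause:
  1. (y3 || y2) — y2 is true.
  2. (y2 || !y5 || y6) — y2 is true.
  3. (y3 || y1 || !y6) — !y6 is true.
  4. (!y3 || !y6 || y4) — !y6 is true.
  5. (!y6 || y1) — !y6 is true.
  6. (y3 || y6 || !y5) — y3 is true.
  7. (!y5 || y2) — y2 is true.
  8. (!y5 || !y4 || y3) — y3 is true.
  9. (y5 || !y1 || !y3) — y5 is true.
  10. (!y5 || !y6 || y2) — !y6 is true.
  11. (y4 || y3 || y1) — y3 is true.
  12. (!y1 || y3) — y3 is true.
  13. (!y6 || !y4 || y2) — !y6 is true.
  14. (y3 || !y2) — y3 is true.
  15. (y5 || y2 || y1) — y2 is true.
  16. (y2 || !y1) — y2 is true.
  17. (!y6 || y4) — !y6 is true.
  18. (y2 || !y6) — y2 is true.
  19. (!y6 || !y2) — !y6 is true.
  20. (y3 || !y6) — !y6 is true.
  21. (!y1 || !y6) — !y6 is true.
  22. (y5 || y6 || y1) — y5 is true.

y1=F, y2=T, y3=T, y4=T, y5=T, y6=F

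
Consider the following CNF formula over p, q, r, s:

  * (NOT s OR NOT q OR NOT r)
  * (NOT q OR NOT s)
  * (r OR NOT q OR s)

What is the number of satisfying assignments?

10

Split on q, then s.
  q=1, s=1: a clause becomes empty — 0.
  q=1, s=0: remaining (p,r) ∈ {(0,1); (1,1)} — 2.
  q=0, s=1: remaining (p,r) ∈ {(0,0); (0,1); (1,0); (1,1)} — 4.
  q=0, s=0: remaining (p,r) ∈ {(0,0); (0,1); (1,0); (1,1)} — 4.
Total: 0 + 2 + 4 + 4 = 10.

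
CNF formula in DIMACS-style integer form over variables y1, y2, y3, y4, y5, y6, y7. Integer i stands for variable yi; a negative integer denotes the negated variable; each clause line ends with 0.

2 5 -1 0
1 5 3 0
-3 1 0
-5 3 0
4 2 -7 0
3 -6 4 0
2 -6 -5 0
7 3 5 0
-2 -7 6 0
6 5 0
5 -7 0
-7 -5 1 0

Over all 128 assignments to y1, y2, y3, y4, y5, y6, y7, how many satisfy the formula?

Split on y5, then y3.
  y5=1, y3=1: 9 of the 32 assignments to (y1,y2,y4,y6,y7) work.
  y5=1, y3=0: a clause becomes empty — 0.
  y5=0, y3=1: remaining (y1,y2,y4,y6,y7) ∈ {(1,1,0,1,0); (1,1,1,1,0)} — 2.
  y5=0, y3=0: a clause becomes empty — 0.
Total: 9 + 0 + 2 + 0 = 11.

11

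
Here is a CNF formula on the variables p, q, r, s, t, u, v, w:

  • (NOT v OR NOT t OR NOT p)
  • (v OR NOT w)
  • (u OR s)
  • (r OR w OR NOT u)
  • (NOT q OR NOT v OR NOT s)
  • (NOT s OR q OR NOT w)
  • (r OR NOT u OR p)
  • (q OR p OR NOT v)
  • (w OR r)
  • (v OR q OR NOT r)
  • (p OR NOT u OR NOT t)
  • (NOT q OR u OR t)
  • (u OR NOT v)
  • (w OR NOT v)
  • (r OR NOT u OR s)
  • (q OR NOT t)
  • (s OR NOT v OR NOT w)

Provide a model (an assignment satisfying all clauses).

Try p = False.
Try q = True.
Branch on r: take r = True.
The remaining clauses are satisfied by s = True, t = False, u = True, v = False, w = False.
Check each clause:
  1. (NOT p OR NOT v OR NOT t) — NOT v is true.
  2. (v OR NOT w) — NOT w is true.
  3. (u OR s) — s is true.
  4. (NOT u OR w OR r) — r is true.
  5. (NOT v OR NOT s OR NOT q) — NOT v is true.
  6. (q OR NOT w OR NOT s) — NOT w is true.
  7. (p OR r OR NOT u) — r is true.
  8. (NOT v OR p OR q) — q is true.
  9. (r OR w) — r is true.
  10. (v OR q OR NOT r) — q is true.
  11. (p OR NOT t OR NOT u) — NOT t is true.
  12. (u OR t OR NOT q) — u is true.
  13. (NOT v OR u) — NOT v is true.
  14. (NOT v OR w) — NOT v is true.
  15. (s OR NOT u OR r) — r is true.
  16. (NOT t OR q) — q is true.
  17. (NOT v OR s OR NOT w) — NOT w is true.

p = False, q = True, r = True, s = True, t = False, u = True, v = False, w = False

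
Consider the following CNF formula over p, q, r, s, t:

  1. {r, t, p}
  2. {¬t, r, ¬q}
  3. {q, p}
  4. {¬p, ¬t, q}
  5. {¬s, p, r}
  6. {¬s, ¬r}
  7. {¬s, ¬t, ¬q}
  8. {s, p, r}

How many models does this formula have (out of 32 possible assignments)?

Split on p, then r.
  p=T, r=T: remaining (q,s,t) ∈ {(F,F,F); (T,F,F); (T,F,T)} — 3.
  p=T, r=F: remaining (q,s,t) ∈ {(F,F,F); (F,T,F); (T,F,F); (T,T,F)} — 4.
  p=F, r=T: remaining (q,s,t) ∈ {(T,F,F); (T,F,T)} — 2.
  p=F, r=F: a clause becomes empty — 0.
Total: 3 + 4 + 2 + 0 = 9.

9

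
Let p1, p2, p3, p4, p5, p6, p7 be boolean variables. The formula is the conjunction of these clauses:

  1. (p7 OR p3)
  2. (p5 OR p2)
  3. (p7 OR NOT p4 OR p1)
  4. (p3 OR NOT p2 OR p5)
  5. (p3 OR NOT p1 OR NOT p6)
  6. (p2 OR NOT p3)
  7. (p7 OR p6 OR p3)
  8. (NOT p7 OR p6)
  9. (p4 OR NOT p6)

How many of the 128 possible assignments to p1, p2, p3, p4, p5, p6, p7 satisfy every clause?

14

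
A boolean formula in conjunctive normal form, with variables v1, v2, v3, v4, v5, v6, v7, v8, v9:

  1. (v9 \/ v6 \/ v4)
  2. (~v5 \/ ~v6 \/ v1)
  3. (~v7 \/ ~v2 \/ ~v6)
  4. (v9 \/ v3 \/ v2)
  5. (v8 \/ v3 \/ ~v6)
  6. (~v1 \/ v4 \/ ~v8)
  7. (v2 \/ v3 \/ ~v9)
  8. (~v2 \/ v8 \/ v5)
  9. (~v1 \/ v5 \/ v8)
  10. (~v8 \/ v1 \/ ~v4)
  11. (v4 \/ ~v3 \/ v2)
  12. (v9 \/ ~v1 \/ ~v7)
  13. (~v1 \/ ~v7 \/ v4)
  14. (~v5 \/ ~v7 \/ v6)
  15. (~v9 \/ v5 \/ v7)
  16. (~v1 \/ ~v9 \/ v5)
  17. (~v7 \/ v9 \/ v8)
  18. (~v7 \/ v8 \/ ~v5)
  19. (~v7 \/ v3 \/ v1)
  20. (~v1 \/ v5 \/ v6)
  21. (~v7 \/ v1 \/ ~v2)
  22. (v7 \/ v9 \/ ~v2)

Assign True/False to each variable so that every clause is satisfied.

v1=T, v2=F, v3=T, v4=T, v5=F, v6=T, v7=F, v8=T, v9=F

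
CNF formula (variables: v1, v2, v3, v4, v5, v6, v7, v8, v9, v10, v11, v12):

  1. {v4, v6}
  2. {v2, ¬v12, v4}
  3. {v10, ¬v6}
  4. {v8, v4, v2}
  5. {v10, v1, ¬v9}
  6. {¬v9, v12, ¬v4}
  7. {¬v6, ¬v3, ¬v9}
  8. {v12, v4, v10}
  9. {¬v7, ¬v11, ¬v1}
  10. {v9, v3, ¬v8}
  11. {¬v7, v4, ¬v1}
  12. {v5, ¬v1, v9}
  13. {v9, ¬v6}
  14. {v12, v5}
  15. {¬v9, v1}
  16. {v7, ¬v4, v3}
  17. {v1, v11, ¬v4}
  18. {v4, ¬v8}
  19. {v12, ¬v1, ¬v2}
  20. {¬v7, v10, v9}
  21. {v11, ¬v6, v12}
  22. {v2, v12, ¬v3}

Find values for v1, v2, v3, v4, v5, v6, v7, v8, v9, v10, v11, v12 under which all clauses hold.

v1=1, v2=0, v3=1, v4=1, v5=1, v6=0, v7=1, v8=1, v9=1, v10=0, v11=0, v12=1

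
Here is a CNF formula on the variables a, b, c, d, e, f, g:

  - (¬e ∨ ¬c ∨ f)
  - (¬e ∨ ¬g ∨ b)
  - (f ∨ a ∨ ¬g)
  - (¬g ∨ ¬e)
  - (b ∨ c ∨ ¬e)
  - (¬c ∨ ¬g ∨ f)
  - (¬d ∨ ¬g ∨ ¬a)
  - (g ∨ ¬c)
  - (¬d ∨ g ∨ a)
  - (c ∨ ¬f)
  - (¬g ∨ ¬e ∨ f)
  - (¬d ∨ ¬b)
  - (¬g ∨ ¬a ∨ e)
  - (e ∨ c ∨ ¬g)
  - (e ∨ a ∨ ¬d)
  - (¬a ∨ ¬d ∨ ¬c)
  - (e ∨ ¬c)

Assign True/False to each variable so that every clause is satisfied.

a = T, b = T, c = F, d = F, e = F, f = F, g = F

Pure literal: d appears only negated; assign d = False.
Branch on a: take a = True.
Set b = True and propagate.
For the remaining variables, c = False, e = False, f = False, g = False works.
Every clause has at least one true literal under this assignment.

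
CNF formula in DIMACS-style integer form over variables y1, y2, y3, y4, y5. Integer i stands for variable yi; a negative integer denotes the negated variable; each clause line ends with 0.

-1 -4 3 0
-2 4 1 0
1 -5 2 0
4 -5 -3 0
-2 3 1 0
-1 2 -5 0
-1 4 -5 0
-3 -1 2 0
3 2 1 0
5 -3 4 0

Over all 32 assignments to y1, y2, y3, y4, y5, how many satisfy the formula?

Satisfying assignments:
  y1=0 y2=0 y3=1 y4=1 y5=0
  y1=0 y2=1 y3=1 y4=1 y5=0
  y1=0 y2=1 y3=1 y4=1 y5=1
  y1=1 y2=0 y3=0 y4=0 y5=0
  y1=1 y2=1 y3=0 y4=0 y5=0
  y1=1 y2=1 y3=1 y4=1 y5=0
  y1=1 y2=1 y3=1 y4=1 y5=1
That's 7 in total.

7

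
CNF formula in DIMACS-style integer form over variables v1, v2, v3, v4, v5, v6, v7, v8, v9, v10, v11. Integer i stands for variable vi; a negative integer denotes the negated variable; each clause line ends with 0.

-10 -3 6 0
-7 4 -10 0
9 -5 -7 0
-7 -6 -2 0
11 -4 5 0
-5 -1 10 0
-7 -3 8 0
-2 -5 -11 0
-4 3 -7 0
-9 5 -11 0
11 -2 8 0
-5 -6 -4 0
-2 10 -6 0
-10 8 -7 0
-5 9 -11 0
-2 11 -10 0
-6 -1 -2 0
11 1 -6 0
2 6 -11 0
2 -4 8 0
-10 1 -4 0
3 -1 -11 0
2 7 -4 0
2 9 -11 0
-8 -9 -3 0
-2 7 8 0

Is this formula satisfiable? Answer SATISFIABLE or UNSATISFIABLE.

SATISFIABLE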